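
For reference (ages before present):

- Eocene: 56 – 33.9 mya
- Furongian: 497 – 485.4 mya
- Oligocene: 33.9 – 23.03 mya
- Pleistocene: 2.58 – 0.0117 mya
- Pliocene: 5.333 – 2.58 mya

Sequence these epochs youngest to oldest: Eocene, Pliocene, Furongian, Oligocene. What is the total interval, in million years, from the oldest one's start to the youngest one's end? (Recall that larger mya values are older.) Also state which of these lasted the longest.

Pliocene, Oligocene, Eocene, Furongian; total span 494.42 Myr; longest is Eocene

From the excerpt: Eocene 56–33.9; Pliocene 5.333–2.58; Furongian 497–485.4; Oligocene 33.9–23.03 (Ma).
Larger Ma is earlier, so the oldest is Furongian and the youngest is Pliocene; youngest to oldest: Pliocene, Oligocene, Eocene, Furongian.
Oldest start 497 minus youngest end 2.58 gives 494.42 Myr overall.
Individual lengths (start − end): Furongian 11.6; Pliocene 2.753; Eocene 22.1; Oligocene 10.87. The largest is Eocene at 22.1 Myr.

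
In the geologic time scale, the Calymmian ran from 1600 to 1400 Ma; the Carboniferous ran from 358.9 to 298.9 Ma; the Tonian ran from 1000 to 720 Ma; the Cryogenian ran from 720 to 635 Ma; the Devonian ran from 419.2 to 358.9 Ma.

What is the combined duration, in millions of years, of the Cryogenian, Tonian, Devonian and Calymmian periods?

625.3 million years

Each duration: Cryogenian = 85; Tonian = 280; Devonian = 60.3; Calymmian = 200.
Sum: 85 + 280 + 60.3 + 200 = 625.3 Myr.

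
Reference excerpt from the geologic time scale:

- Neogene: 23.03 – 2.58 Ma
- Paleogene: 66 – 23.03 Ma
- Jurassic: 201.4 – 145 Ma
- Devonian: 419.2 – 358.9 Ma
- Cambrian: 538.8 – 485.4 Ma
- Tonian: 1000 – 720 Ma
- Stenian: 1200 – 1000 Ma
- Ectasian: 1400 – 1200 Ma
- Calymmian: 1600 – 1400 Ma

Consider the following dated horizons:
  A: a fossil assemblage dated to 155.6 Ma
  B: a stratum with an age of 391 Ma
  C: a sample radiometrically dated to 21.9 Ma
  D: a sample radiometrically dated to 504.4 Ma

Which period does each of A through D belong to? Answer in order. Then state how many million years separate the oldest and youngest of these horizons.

A — Jurassic; B — Devonian; C — Neogene; D — Cambrian; span 482.5 million years

A: 155.6 Ma lies in 201.4–145 Ma, so Jurassic.
B: 391 Ma lies in 419.2–358.9 Ma, so Devonian.
C: 21.9 Ma lies in 23.03–2.58 Ma, so Neogene.
D: 504.4 Ma lies in 538.8–485.4 Ma, so Cambrian.
Oldest = 504.4 Ma, youngest = 21.9 Ma → span 482.5 Myr.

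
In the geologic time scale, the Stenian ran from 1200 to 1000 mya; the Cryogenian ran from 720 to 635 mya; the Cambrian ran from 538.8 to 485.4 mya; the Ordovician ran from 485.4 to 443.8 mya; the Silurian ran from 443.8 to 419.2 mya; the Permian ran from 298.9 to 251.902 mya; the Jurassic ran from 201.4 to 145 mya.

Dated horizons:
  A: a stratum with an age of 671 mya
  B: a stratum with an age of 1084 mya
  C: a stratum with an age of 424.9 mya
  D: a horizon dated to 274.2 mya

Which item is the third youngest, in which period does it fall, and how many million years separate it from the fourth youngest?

Sorted youngest-first by Ma: D (274.2), C (424.9), A (671), B (1084).
The third youngest is A at 671 Ma, which lies in 720–635 Ma: the Cryogenian.
The fourth youngest is B at 1084 Ma; separation = |671 − 1084| = 413 Myr.

A, in the Cryogenian; 413 million years to B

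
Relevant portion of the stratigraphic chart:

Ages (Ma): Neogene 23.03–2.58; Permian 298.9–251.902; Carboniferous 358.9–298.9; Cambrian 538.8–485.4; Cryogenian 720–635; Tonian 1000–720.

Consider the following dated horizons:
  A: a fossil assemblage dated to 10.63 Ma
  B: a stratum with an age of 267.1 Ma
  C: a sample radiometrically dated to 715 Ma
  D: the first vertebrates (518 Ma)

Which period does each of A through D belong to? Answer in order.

Match each age against the start–end ranges in the excerpt: A = 10.63 Ma → Neogene (23.03–2.58); B = 267.1 Ma → Permian (298.9–251.902); C = 715 Ma → Cryogenian (720–635); D = 518 Ma → Cambrian (538.8–485.4).

A — Neogene; B — Permian; C — Cryogenian; D — Cambrian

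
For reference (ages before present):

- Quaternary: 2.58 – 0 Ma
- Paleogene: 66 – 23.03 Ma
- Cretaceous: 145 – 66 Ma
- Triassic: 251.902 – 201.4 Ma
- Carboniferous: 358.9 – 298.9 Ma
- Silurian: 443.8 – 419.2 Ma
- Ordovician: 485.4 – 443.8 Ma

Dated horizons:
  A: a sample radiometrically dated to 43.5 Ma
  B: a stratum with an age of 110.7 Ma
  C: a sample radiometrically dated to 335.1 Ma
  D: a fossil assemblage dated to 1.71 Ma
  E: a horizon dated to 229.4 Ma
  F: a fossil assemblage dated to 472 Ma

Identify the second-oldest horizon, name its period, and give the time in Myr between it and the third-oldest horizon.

Larger Ma means older, so oldest first: F 472 > C 335.1 > E 229.4 > B 110.7 > A 43.5 > D 1.71.
Counting 2 along gives C (335.1 Ma); the excerpt puts that inside the Carboniferous, 358.9–298.9 Ma.
Next in line is E (229.4 Ma), and 335.1 − 229.4 = 105.7 Myr.

C, in the Carboniferous; 105.7 million years to E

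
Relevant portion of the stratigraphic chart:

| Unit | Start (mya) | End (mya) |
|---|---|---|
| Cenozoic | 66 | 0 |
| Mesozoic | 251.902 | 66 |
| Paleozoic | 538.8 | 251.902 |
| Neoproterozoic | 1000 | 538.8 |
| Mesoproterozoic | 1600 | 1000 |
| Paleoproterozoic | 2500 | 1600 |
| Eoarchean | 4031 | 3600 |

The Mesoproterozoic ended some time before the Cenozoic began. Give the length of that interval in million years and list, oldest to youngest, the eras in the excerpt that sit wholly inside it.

End of Mesoproterozoic = 1000 Ma; start of Cenozoic = 66 Ma.
Gap = 1000 − 66 = 934 Myr.
Eras wholly inside 1000–66 Ma: Neoproterozoic (1000–538.8), Paleozoic (538.8–251.902), Mesozoic (251.902–66).

934 million years; Neoproterozoic, Paleozoic, Mesozoic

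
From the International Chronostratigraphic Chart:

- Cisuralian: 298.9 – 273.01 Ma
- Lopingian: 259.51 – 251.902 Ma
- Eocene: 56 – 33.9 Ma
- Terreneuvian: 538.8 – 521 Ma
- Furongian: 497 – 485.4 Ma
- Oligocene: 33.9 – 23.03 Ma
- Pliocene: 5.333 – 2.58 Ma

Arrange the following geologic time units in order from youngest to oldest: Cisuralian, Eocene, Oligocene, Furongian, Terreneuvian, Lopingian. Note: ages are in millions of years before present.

The oldest of these is Terreneuvian (starts 538.8 Ma) and the youngest is Oligocene (ends 23.03 Ma).
In between, by decreasing start age: Furongian (497), Cisuralian (298.9), Lopingian (259.51), Eocene (56).
Listing youngest first means reversing that sequence.

Oligocene, Eocene, Lopingian, Cisuralian, Furongian, Terreneuvian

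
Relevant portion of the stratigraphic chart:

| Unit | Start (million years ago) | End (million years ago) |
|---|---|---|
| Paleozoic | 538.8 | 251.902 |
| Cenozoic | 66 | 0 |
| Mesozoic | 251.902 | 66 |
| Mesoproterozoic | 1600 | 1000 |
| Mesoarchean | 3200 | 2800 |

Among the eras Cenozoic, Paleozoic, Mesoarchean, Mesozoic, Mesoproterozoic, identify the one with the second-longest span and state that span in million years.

Mesoarchean, 400 million years

Start − end for each: Cenozoic 66 − 0 = 66; Paleozoic 538.8 − 251.902 = 286.898; Mesoarchean 3200 − 2800 = 400; Mesozoic 251.902 − 66 = 185.902; Mesoproterozoic 1600 − 1000 = 600.
Ranking these from longest: Mesoproterozoic > Mesoarchean > Paleozoic > Mesozoic > Cenozoic.
Position 2 in that ranking is Mesoarchean, which lasted 400 Myr.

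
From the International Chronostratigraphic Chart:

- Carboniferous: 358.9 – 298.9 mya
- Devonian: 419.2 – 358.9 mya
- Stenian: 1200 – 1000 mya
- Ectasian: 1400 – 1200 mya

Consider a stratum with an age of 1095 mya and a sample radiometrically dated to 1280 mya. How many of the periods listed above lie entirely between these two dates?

Checking each listed span, none has both start < 1280 Ma and end > 1095 Ma — every period straddles one of the two dates or lies outside them — so the count is 0.

0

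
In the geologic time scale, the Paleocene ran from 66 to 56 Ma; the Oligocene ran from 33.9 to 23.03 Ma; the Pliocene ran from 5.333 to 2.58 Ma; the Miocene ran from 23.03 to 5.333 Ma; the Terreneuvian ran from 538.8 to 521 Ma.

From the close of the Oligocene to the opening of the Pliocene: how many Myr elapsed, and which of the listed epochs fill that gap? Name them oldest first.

17.697 million years; Miocene

End of Oligocene = 23.03 Ma; start of Pliocene = 5.333 Ma.
Gap = 23.03 − 5.333 = 17.697 Myr.
Epochs wholly inside 23.03–5.333 Ma: Miocene (23.03–5.333).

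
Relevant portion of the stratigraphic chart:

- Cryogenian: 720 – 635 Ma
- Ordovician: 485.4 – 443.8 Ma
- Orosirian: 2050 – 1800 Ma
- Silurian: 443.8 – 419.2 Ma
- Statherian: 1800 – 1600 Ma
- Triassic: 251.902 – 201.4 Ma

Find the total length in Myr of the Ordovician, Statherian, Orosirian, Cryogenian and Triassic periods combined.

Duration is start − end for each: (485.4 − 443.8) + (1800 − 1600) + (2050 − 1800) + (720 − 635) + (251.902 − 201.4).
That is 41.6 + 200 + 250 + 85 + 50.502, which totals 627.102 million years.

627.102 million years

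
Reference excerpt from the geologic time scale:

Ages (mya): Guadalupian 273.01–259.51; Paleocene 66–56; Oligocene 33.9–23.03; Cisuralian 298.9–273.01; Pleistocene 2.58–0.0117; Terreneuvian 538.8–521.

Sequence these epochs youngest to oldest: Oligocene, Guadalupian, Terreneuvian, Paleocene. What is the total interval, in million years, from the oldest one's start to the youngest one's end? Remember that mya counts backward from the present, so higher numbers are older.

Oligocene, Paleocene, Guadalupian, Terreneuvian; total span 515.77 Myr

From the excerpt: Oligocene 33.9–23.03; Guadalupian 273.01–259.51; Terreneuvian 538.8–521; Paleocene 66–56 (Ma).
Larger Ma is earlier, so the oldest is Terreneuvian and the youngest is Oligocene; youngest to oldest: Oligocene, Paleocene, Guadalupian, Terreneuvian.
Oldest start 538.8 minus youngest end 23.03 gives 515.77 Myr overall.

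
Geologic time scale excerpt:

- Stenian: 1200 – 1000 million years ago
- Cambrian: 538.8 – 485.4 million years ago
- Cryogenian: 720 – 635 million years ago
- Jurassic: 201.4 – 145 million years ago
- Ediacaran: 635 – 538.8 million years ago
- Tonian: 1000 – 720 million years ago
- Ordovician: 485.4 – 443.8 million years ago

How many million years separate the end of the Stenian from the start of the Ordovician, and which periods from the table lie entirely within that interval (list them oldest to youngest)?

The Stenian closes at 1000 Ma and the Ordovician opens at 485.4 Ma, so the interval is 1000 − 485.4 = 514.6 Myr.
A period fits inside if it starts at or after 1000 Ma and ends at or before 485.4 Ma; oldest first that gives Tonian, Cryogenian, Ediacaran, Cambrian.

514.6 million years; Tonian, Cryogenian, Ediacaran, Cambrian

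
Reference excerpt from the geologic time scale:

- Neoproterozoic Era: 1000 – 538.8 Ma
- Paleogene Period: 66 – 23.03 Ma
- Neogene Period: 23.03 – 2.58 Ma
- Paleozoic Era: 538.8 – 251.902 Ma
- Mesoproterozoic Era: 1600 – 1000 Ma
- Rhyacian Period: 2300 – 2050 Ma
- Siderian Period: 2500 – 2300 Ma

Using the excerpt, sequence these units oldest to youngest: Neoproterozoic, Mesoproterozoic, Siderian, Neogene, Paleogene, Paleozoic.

Sorting by start age (descending Ma, since larger Ma = older): Siderian began 2500, Mesoproterozoic began 1600, Neoproterozoic began 1000, Paleozoic began 538.8, Paleogene began 66, Neogene began 23.03.

Siderian, then Mesoproterozoic, then Neoproterozoic, then Paleozoic, then Paleogene, then Neogene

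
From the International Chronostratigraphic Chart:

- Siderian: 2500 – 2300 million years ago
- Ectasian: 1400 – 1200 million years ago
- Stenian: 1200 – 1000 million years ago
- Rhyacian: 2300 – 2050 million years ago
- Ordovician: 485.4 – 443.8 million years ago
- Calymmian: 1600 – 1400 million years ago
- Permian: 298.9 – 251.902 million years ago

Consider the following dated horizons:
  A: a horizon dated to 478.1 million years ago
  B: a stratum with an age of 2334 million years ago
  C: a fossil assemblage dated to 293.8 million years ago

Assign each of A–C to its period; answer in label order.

A — Ordovician; B — Siderian; C — Permian

Match each age against the start–end ranges in the excerpt: A = 478.1 Ma → Ordovician (485.4–443.8); B = 2334 Ma → Siderian (2500–2300); C = 293.8 Ma → Permian (298.9–251.902).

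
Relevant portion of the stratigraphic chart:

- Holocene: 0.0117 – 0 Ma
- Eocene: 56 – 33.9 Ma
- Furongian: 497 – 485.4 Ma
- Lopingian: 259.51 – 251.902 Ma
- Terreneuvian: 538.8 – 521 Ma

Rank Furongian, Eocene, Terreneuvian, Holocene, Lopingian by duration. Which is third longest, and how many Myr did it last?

Furongian, 11.6 million years

Start − end for each: Furongian 497 − 485.4 = 11.6; Eocene 56 − 33.9 = 22.1; Terreneuvian 538.8 − 521 = 17.8; Holocene 0.0117 − 0 = 0.0117; Lopingian 259.51 − 251.902 = 7.608.
Ranking these from longest: Eocene > Terreneuvian > Furongian > Lopingian > Holocene.
Position 3 in that ranking is Furongian, which lasted 11.6 Myr.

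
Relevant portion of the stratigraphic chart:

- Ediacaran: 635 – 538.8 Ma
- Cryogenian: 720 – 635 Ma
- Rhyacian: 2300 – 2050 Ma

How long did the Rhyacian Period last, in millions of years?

2300 − 2050 = 250 million years.

250 million years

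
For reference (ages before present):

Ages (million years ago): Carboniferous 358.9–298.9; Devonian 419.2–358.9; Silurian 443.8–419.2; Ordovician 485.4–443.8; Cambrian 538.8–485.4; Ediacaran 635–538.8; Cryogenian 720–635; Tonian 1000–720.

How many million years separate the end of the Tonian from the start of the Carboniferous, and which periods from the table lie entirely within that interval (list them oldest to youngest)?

361.1 million years; Cryogenian, Ediacaran, Cambrian, Ordovician, Silurian, Devonian

End of Tonian = 720 Ma; start of Carboniferous = 358.9 Ma.
Gap = 720 − 358.9 = 361.1 Myr.
Periods wholly inside 720–358.9 Ma: Cryogenian (720–635), Ediacaran (635–538.8), Cambrian (538.8–485.4), Ordovician (485.4–443.8), Silurian (443.8–419.2), Devonian (419.2–358.9).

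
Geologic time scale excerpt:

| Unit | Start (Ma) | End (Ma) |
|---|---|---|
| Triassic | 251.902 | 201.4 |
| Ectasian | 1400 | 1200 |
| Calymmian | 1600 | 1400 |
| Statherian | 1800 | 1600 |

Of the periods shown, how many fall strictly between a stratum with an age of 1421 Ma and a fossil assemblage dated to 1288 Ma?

0

The older date is 1421 Ma and the younger is 1288 Ma.
No period both begins after 1421 Ma and ends before 1288 Ma, so the count is 0.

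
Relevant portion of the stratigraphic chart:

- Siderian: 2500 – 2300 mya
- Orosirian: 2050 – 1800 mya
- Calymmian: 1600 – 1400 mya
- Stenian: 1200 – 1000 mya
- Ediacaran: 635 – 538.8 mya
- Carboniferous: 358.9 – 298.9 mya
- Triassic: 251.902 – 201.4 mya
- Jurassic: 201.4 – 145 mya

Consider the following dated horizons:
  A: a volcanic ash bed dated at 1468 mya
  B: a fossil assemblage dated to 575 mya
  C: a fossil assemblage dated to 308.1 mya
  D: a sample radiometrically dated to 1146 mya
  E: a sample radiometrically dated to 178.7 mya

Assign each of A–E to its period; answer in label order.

Match each age against the start–end ranges in the excerpt: A = 1468 Ma → Calymmian (1600–1400); B = 575 Ma → Ediacaran (635–538.8); C = 308.1 Ma → Carboniferous (358.9–298.9); D = 1146 Ma → Stenian (1200–1000); E = 178.7 Ma → Jurassic (201.4–145).

A — Calymmian; B — Ediacaran; C — Carboniferous; D — Stenian; E — Jurassic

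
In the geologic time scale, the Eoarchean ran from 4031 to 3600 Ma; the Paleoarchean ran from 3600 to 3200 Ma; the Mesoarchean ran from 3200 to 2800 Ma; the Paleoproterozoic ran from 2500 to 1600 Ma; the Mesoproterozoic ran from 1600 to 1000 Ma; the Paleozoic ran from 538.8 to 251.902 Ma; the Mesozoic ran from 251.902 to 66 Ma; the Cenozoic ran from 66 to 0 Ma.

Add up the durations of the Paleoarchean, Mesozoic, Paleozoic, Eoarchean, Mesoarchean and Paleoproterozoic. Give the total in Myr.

Each duration: Paleoarchean = 400; Mesozoic = 185.902; Paleozoic = 286.898; Eoarchean = 431; Mesoarchean = 400; Paleoproterozoic = 900.
Sum: 400 + 185.902 + 286.898 + 431 + 400 + 900 = 2603.8 Myr.

2603.8 million years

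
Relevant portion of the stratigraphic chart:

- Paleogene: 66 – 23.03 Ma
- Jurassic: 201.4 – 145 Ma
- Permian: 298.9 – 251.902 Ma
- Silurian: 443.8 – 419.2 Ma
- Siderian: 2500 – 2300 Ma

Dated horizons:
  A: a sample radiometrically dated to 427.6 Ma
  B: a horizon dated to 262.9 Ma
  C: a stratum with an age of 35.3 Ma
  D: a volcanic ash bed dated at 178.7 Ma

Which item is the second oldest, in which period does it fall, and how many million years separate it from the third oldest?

Sorted oldest-first by Ma: A (427.6), B (262.9), D (178.7), C (35.3).
The second oldest is B at 262.9 Ma, which lies in 298.9–251.902 Ma: the Permian.
The third oldest is D at 178.7 Ma; separation = |262.9 − 178.7| = 84.2 Myr.

B, in the Permian; 84.2 million years to D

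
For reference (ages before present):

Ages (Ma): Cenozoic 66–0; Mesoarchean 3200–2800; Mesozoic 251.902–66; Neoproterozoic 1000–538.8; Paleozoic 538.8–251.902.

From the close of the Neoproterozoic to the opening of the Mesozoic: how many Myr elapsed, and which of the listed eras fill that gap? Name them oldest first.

286.898 million years; Paleozoic

End of Neoproterozoic = 538.8 Ma; start of Mesozoic = 251.902 Ma.
Gap = 538.8 − 251.902 = 286.898 Myr.
Eras wholly inside 538.8–251.902 Ma: Paleozoic (538.8–251.902).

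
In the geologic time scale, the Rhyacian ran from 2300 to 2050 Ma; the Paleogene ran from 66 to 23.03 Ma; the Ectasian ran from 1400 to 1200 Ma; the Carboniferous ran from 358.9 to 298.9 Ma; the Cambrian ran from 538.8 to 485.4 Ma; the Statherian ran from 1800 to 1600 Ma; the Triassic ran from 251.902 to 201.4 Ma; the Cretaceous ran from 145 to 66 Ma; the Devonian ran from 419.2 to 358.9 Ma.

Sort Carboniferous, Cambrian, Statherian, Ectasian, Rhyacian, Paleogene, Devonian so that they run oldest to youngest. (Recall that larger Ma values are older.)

The oldest of these is Rhyacian (starts 2300 Ma) and the youngest is Paleogene (ends 23.03 Ma).
In between, by decreasing start age: Statherian (1800), Ectasian (1400), Cambrian (538.8), Devonian (419.2), Carboniferous (358.9).

Rhyacian → Statherian → Ectasian → Cambrian → Devonian → Carboniferous → Paleogene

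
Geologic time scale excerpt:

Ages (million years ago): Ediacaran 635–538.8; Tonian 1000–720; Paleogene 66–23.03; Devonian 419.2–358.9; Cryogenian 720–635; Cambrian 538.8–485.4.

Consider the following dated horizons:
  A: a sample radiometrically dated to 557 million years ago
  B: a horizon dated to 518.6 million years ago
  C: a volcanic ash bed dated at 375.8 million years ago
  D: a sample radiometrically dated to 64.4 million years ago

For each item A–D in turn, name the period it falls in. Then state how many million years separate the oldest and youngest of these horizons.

Match each age against the start–end ranges in the excerpt: A = 557 Ma → Ediacaran (635–538.8); B = 518.6 Ma → Cambrian (538.8–485.4); C = 375.8 Ma → Devonian (419.2–358.9); D = 64.4 Ma → Paleogene (66–23.03).
The largest age is 557 Ma and the smallest is 64.4 Ma; their difference is 492.6 Myr.

A — Ediacaran; B — Cambrian; C — Devonian; D — Paleogene; span 492.6 million years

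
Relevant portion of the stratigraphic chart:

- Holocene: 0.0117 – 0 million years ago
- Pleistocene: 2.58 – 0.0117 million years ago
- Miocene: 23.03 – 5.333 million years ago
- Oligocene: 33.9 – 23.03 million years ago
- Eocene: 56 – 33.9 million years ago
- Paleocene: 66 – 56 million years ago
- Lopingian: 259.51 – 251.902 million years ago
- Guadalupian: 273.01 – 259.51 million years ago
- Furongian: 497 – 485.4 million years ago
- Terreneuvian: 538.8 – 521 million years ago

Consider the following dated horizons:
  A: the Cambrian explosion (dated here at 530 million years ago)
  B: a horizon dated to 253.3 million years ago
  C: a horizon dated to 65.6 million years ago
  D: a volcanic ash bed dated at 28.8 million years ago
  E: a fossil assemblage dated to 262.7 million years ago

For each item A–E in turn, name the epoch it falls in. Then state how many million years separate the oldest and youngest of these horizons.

Match each age against the start–end ranges in the excerpt: A = 530 Ma → Terreneuvian (538.8–521); B = 253.3 Ma → Lopingian (259.51–251.902); C = 65.6 Ma → Paleocene (66–56); D = 28.8 Ma → Oligocene (33.9–23.03); E = 262.7 Ma → Guadalupian (273.01–259.51).
The largest age is 530 Ma and the smallest is 28.8 Ma; their difference is 501.2 Myr.

A — Terreneuvian; B — Lopingian; C — Paleocene; D — Oligocene; E — Guadalupian; span 501.2 million years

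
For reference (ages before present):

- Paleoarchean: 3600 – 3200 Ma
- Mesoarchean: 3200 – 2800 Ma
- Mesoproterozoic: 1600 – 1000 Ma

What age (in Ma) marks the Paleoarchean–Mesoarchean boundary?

3200 Ma

The Paleoarchean ends and the Mesoarchean begins at 3200 Ma.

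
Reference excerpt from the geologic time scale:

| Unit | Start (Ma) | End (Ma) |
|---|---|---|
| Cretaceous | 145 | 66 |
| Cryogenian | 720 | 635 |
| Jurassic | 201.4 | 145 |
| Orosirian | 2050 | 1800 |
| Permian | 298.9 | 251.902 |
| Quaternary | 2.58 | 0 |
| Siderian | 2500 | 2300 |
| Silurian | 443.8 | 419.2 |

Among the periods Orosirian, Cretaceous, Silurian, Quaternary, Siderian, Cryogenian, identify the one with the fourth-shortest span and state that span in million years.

Cryogenian, 85 million years

Durations: Orosirian 250; Cretaceous 79; Silurian 24.6; Quaternary 2.58; Siderian 200; Cryogenian 85 Myr.
Sorted shortest-first: Quaternary (2.58), Silurian (24.6), Cretaceous (79), Cryogenian (85), Siderian (200), Orosirian (250).
The fourth shortest is Cryogenian at 85 Myr.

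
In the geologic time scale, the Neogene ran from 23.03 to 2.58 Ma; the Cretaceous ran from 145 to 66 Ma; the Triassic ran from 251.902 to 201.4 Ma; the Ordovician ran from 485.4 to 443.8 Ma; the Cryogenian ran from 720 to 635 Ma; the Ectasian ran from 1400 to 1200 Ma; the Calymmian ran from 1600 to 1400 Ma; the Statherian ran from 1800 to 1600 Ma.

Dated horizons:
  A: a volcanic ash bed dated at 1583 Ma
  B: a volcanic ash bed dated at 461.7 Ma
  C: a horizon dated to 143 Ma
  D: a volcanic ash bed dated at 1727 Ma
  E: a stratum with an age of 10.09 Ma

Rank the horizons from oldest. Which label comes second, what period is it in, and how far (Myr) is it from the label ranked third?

Sorted oldest-first by Ma: D (1727), A (1583), B (461.7), C (143), E (10.09).
The second oldest is A at 1583 Ma, which lies in 1600–1400 Ma: the Calymmian.
The third oldest is B at 461.7 Ma; separation = |1583 − 461.7| = 1121.3 Myr.

A, in the Calymmian; 1121.3 million years to B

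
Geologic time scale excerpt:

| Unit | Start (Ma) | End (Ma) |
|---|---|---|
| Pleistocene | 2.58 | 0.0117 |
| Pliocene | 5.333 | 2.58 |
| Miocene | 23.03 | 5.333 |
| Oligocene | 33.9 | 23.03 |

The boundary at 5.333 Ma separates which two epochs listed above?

The Miocene ends at 5.333 Ma and the Pliocene begins at 5.333 Ma, so they share that boundary.

Miocene and Pliocene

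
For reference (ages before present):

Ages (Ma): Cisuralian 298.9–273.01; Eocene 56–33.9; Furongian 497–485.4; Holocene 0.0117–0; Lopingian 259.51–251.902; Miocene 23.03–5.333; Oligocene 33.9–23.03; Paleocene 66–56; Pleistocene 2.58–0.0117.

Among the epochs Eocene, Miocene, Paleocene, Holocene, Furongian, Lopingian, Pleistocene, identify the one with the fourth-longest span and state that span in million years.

Start − end for each: Eocene 56 − 33.9 = 22.1; Miocene 23.03 − 5.333 = 17.697; Paleocene 66 − 56 = 10; Holocene 0.0117 − 0 = 0.0117; Furongian 497 − 485.4 = 11.6; Lopingian 259.51 − 251.902 = 7.608; Pleistocene 2.58 − 0.0117 = 2.5683.
Ranking these from longest: Eocene > Miocene > Furongian > Paleocene > Lopingian > Pleistocene > Holocene.
Position 4 in that ranking is Paleocene, which lasted 10 Myr.

Paleocene, 10 million years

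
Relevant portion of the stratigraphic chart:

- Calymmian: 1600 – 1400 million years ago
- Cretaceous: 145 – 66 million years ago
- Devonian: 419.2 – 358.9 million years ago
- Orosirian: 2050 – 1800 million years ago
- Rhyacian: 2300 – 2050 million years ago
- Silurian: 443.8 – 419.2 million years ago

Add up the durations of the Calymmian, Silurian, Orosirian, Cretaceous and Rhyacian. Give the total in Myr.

803.6 million years

Each duration: Calymmian = 200; Silurian = 24.6; Orosirian = 250; Cretaceous = 79; Rhyacian = 250.
Sum: 200 + 24.6 + 250 + 79 + 250 = 803.6 Myr.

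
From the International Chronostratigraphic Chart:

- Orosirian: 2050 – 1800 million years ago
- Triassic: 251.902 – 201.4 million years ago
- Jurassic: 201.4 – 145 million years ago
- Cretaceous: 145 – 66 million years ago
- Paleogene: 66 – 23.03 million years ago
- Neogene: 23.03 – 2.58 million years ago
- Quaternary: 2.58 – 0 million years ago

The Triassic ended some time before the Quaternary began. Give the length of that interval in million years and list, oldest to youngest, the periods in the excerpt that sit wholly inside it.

The Triassic closes at 201.4 Ma and the Quaternary opens at 2.58 Ma, so the interval is 201.4 − 2.58 = 198.82 Myr.
A period fits inside if it starts at or after 201.4 Ma and ends at or before 2.58 Ma; oldest first that gives Jurassic, Cretaceous, Paleogene, Neogene.

198.82 million years; Jurassic, Cretaceous, Paleogene, Neogene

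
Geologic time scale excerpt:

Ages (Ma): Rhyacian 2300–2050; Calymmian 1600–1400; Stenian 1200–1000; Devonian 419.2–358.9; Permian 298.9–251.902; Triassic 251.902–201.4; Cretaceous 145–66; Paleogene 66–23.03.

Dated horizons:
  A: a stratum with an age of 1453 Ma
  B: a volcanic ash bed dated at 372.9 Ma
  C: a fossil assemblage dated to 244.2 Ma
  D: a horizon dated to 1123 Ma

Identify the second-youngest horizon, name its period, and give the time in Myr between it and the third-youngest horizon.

Sorted youngest-first by Ma: C (244.2), B (372.9), D (1123), A (1453).
The second youngest is B at 372.9 Ma, which lies in 419.2–358.9 Ma: the Devonian.
The third youngest is D at 1123 Ma; separation = |372.9 − 1123| = 750.1 Myr.

B, in the Devonian; 750.1 million years to D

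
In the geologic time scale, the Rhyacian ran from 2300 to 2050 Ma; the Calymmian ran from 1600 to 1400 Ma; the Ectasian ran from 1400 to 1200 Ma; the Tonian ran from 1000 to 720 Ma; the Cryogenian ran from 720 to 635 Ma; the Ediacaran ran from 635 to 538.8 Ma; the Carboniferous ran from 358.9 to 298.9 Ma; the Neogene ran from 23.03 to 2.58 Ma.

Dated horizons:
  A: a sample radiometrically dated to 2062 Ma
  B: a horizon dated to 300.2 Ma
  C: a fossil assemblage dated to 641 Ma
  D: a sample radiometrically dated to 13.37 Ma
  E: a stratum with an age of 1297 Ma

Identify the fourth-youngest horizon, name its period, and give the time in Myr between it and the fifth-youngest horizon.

Smaller Ma means younger, so youngest first: D 13.37 < B 300.2 < C 641 < E 1297 < A 2062.
Counting 4 along gives E (1297 Ma); the excerpt puts that inside the Ectasian, 1400–1200 Ma.
Next in line is A (2062 Ma), and 2062 − 1297 = 765 Myr.

E, in the Ectasian; 765 million years to A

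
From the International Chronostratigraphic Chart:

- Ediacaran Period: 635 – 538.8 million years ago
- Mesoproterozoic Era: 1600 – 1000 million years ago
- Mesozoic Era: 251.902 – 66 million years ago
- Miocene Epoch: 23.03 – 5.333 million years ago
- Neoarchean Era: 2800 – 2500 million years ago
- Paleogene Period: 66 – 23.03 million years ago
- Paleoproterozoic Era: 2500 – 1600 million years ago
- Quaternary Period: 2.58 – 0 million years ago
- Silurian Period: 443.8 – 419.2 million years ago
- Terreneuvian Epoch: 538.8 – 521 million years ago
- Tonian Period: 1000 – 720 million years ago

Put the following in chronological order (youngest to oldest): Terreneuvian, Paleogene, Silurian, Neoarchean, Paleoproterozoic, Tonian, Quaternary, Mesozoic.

Quaternary, then Paleogene, then Mesozoic, then Silurian, then Terreneuvian, then Tonian, then Paleoproterozoic, then Neoarchean

The oldest of these is Neoarchean (starts 2800 Ma) and the youngest is Quaternary (ends 0 Ma).
In between, by decreasing start age: Paleoproterozoic (2500), Tonian (1000), Terreneuvian (538.8), Silurian (443.8), Mesozoic (251.902), Paleogene (66).
Listing youngest first means reversing that sequence.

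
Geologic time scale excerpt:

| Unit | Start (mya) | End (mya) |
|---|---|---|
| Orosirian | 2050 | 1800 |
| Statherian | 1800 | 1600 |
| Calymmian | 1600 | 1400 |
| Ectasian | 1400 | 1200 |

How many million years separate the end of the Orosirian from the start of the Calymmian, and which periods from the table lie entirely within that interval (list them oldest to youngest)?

The Orosirian closes at 1800 Ma and the Calymmian opens at 1600 Ma, so the interval is 1800 − 1600 = 200 Myr.
A period fits inside if it starts at or after 1800 Ma and ends at or before 1600 Ma; oldest first that gives Statherian.

200 million years; Statherian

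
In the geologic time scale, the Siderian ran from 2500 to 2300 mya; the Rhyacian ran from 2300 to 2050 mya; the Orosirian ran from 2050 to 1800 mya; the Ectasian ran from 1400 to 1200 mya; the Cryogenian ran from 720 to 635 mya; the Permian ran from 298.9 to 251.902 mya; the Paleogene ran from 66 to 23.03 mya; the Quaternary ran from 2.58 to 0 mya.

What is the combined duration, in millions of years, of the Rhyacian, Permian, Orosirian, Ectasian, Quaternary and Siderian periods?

Duration is start − end for each: (2300 − 2050) + (298.9 − 251.902) + (2050 − 1800) + (1400 − 1200) + (2.58 − 0) + (2500 − 2300).
That is 250 + 46.998 + 250 + 200 + 2.58 + 200, which totals 949.578 million years.

949.578 million years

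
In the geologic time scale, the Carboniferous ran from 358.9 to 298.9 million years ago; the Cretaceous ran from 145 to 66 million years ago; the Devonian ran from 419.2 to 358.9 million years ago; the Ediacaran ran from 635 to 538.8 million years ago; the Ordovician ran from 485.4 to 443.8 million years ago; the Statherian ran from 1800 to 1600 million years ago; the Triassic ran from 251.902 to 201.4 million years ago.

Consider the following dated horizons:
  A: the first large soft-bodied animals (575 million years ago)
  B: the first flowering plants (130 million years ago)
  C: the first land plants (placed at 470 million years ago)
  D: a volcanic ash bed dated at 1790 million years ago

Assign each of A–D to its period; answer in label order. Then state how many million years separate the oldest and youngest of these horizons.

Match each age against the start–end ranges in the excerpt: A = 575 Ma → Ediacaran (635–538.8); B = 130 Ma → Cretaceous (145–66); C = 470 Ma → Ordovician (485.4–443.8); D = 1790 Ma → Statherian (1800–1600).
The largest age is 1790 Ma and the smallest is 130 Ma; their difference is 1660 Myr.

A — Ediacaran; B — Cretaceous; C — Ordovician; D — Statherian; span 1660 million years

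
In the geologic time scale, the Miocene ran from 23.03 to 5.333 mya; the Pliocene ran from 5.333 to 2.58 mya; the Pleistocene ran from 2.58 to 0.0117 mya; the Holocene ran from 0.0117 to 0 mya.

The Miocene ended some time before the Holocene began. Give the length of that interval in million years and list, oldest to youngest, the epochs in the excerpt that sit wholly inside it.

5.3213 million years; Pliocene, Pleistocene

End of Miocene = 5.333 Ma; start of Holocene = 0.0117 Ma.
Gap = 5.333 − 0.0117 = 5.3213 Myr.
Epochs wholly inside 5.333–0.0117 Ma: Pliocene (5.333–2.58), Pleistocene (2.58–0.0117).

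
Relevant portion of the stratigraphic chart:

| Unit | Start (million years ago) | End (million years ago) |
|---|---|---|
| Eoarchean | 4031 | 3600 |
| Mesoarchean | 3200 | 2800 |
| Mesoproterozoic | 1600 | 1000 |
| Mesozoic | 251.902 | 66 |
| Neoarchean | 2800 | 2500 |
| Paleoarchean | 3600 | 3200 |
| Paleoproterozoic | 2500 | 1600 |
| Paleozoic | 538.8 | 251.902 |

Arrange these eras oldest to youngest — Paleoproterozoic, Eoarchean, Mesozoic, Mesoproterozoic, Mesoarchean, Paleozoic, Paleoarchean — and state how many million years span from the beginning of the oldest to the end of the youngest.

Eoarchean → Paleoarchean → Mesoarchean → Paleoproterozoic → Mesoproterozoic → Paleozoic → Mesozoic; total span 3965 Myr

From the excerpt: Paleoproterozoic 2500–1600; Eoarchean 4031–3600; Mesozoic 251.902–66; Mesoproterozoic 1600–1000; Mesoarchean 3200–2800; Paleozoic 538.8–251.902; Paleoarchean 3600–3200 (Ma).
Larger Ma is earlier, so the oldest is Eoarchean and the youngest is Mesozoic; oldest to youngest: Eoarchean, Paleoarchean, Mesoarchean, Paleoproterozoic, Mesoproterozoic, Paleozoic, Mesozoic.
Oldest start 4031 minus youngest end 66 gives 3965 Myr overall.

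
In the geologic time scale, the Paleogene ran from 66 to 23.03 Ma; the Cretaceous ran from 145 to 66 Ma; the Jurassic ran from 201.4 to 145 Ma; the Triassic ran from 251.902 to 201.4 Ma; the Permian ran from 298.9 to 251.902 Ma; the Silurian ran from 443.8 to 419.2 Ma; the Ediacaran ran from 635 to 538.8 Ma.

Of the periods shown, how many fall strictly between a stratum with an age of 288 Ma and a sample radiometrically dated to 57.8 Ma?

The older date is 288 Ma and the younger is 57.8 Ma.
Periods with start < 288 and end > 57.8 Ma: Triassic (251.902–201.4), Jurassic (201.4–145), Cretaceous (145–66).
That is 3 complete periods.

3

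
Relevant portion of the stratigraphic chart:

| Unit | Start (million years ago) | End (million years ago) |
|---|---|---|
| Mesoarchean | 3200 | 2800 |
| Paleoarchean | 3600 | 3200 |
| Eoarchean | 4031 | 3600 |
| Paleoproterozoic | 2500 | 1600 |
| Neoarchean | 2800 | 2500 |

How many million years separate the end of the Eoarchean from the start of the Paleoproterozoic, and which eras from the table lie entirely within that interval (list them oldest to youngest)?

1100 million years; Paleoarchean, Mesoarchean, Neoarchean

The Eoarchean closes at 3600 Ma and the Paleoproterozoic opens at 2500 Ma, so the interval is 3600 − 2500 = 1100 Myr.
An era fits inside if it starts at or after 3600 Ma and ends at or before 2500 Ma; oldest first that gives Paleoarchean, Mesoarchean, Neoarchean.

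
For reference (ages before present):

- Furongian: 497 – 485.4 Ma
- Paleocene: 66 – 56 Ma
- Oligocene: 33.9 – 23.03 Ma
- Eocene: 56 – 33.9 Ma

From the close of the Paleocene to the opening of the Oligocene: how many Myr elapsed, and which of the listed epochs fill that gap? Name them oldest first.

22.1 million years; Eocene

The Paleocene closes at 56 Ma and the Oligocene opens at 33.9 Ma, so the interval is 56 − 33.9 = 22.1 Myr.
An epoch fits inside if it starts at or after 56 Ma and ends at or before 33.9 Ma; oldest first that gives Eocene.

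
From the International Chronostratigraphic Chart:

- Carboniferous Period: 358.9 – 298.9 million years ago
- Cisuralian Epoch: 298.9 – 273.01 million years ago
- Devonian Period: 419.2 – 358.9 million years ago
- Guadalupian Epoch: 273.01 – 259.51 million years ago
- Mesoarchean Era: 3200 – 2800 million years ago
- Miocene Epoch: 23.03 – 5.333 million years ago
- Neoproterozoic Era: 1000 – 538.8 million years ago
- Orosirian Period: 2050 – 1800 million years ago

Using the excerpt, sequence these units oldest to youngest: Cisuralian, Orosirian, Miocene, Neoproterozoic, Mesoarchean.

Mesoarchean → Orosirian → Neoproterozoic → Cisuralian → Miocene

The oldest of these is Mesoarchean (starts 3200 Ma) and the youngest is Miocene (ends 5.333 Ma).
In between, by decreasing start age: Orosirian (2050), Neoproterozoic (1000), Cisuralian (298.9).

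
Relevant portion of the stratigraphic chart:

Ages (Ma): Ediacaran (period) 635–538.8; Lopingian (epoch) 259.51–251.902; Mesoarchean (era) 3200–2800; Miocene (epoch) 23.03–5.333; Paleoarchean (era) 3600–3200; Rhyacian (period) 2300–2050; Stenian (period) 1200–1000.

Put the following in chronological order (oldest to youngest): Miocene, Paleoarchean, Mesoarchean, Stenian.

Sorting by start age (descending Ma, since larger Ma = older): Paleoarchean began 3600, Mesoarchean began 3200, Stenian began 1200, Miocene began 23.03.

Paleoarchean, Mesoarchean, Stenian, Miocene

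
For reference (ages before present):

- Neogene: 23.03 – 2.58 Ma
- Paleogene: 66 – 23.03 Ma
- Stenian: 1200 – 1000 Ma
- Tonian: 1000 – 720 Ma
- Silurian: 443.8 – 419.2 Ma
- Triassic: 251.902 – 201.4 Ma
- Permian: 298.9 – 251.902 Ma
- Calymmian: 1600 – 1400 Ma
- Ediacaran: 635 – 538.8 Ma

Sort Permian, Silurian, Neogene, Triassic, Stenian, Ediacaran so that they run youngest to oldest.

Neogene, Triassic, Permian, Silurian, Ediacaran, Stenian

Sorting by start age (ascending Ma, since larger Ma = older): Neogene start 23.03, Triassic start 251.902, Permian start 298.9, Silurian start 443.8, Ediacaran start 635, Stenian start 1200.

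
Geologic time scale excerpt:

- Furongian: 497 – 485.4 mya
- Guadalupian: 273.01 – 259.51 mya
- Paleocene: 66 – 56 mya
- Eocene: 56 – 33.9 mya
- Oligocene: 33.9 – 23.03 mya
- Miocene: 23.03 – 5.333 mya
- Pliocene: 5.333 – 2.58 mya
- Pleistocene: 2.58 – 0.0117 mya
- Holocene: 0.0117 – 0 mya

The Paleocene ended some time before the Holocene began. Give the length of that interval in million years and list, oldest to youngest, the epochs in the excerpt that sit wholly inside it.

55.9883 million years; Eocene, Oligocene, Miocene, Pliocene, Pleistocene

The Paleocene closes at 56 Ma and the Holocene opens at 0.0117 Ma, so the interval is 56 − 0.0117 = 55.9883 Myr.
An epoch fits inside if it starts at or after 56 Ma and ends at or before 0.0117 Ma; oldest first that gives Eocene, Oligocene, Miocene, Pliocene, Pleistocene.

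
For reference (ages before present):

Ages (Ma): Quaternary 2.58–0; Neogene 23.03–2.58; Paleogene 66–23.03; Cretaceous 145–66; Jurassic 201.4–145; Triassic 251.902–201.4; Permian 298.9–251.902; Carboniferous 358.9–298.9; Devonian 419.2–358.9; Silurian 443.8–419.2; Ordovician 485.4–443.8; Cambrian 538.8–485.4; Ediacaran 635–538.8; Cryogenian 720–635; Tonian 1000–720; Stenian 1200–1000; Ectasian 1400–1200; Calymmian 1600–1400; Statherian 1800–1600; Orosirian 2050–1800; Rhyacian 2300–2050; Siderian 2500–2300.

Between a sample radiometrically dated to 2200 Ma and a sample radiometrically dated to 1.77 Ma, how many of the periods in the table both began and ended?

The older date is 2200 Ma and the younger is 1.77 Ma.
Periods with start < 2200 and end > 1.77 Ma: Orosirian (2050–1800), Statherian (1800–1600), Calymmian (1600–1400), Ectasian (1400–1200), Stenian (1200–1000), Tonian (1000–720), Cryogenian (720–635), Ediacaran (635–538.8), Cambrian (538.8–485.4), Ordovician (485.4–443.8), Silurian (443.8–419.2), Devonian (419.2–358.9), Carboniferous (358.9–298.9), Permian (298.9–251.902), Triassic (251.902–201.4), Jurassic (201.4–145), Cretaceous (145–66), Paleogene (66–23.03), Neogene (23.03–2.58).
That is 19 complete periods.

19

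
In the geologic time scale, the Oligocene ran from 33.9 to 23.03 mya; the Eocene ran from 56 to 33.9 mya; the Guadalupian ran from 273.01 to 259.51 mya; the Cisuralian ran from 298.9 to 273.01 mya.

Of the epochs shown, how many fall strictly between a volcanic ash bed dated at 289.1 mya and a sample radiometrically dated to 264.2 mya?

The older date is 289.1 Ma and the younger is 264.2 Ma.
No epoch both begins after 289.1 Ma and ends before 264.2 Ma, so the count is 0.

0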